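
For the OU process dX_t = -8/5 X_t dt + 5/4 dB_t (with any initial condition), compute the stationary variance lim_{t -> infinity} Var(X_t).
lim Var(X_t) = 125/256

The OU SDE dX = -theta X dt + sigma dB admits the integrating factor exp(theta t): d(exp(theta t) X_t) = sigma exp(theta t) dB_t. Integrating from 0 to t gives X_t = x_0 * exp(-theta t) + sigma * int_0^t exp(-theta (t-s)) dB_s for any initial x_0. The Itô integral has variance (by the Itô isometry) sigma^2 * int_0^t exp(-2 theta (t - s)) ds = sigma^2 * (1 - exp(-2 theta t)) / (2 theta), independent of x_0.
With theta = 8/5, sigma = 5/4:
  Var(X_t) = (5/4)^2 * (1 - exp(-2*8/5 t)) / (2 * 8/5) = 125/256 - 125*exp(-16*t/5)/256.
As t -> infinity, exp(-2*8/5 t) -> 0, so the stationary variance is sigma^2 / (2 theta) = 125/256.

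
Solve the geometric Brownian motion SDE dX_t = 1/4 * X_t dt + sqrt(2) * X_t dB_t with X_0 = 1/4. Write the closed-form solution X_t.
X_t = 1/4 * exp((-3/4) * t + (sqrt(2)) * B_t)

For GBM dX = mu X dt + sigma X dB with X_0 = x_0, apply Itô to Y = log X: dY = (mu - sigma^2/2) dt + sigma dB, so Y_t = log(x_0) + (mu - sigma^2/2) t + sigma B_t and hence X_t = x_0 * exp((mu - sigma^2/2) t + sigma B_t).
With mu = 1/4, sigma = sqrt(2), x_0 = 1/4, this gives:
  X_t = 1/4 * exp((-3/4) * t + (sqrt(2)) * B_t).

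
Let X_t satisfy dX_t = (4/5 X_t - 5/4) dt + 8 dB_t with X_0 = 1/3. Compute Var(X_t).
Var(X_t) = 40*exp(8*t/5) - 40

The variance V(t) = Var(X_t) satisfies V'(t) = 2 a V(t) + c^2 with V(0) = 0 (drift coefficient is linear in X, diffusion is constant). With a = 4/5, c = 8, the solution is
  V(t) = (c^2 / (2 a)) * (exp(2 a t) - 1)
       = (8^2 / (2*(4/5))) * (exp((8/5) t) - 1)
       = 40*exp(8*t/5) - 40.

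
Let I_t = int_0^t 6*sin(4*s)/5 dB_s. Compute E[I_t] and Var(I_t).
E[I_t] = 0; Var(I_t) = 18*t/25 - 9*sin(4*t)*cos(4*t)/50

The Itô integral of a deterministic integrand f(s) has mean 0 because each increment f(s) * (B_{s+ds} - B_s) has mean 0. By the Itô isometry:
  Var( int_0^t f(s) dB_s ) = E[ (int_0^t f(s) dB_s)^2 ] = int_0^t f(s)^2 ds.
Here f(s) = 6*sin(4*s)/5, so f(s)^2 = 36*sin(4*s)^2/25. Integrate:
  int_0^t (36*sin(4*s)^2/25) ds = 18*t/25 - 9*sin(4*t)*cos(4*t)/50.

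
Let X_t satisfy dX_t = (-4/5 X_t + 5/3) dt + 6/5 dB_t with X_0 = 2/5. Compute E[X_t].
E[X_t] = 25/12 - 101*exp(-4*t/5)/60

Taking expectations and using E[dB_t] = 0, the mean m(t) = E[X_t] satisfies the ODE m'(t) = a m(t) + b with m(0) = x_0. With a = -4/5, b = 5/3, x_0 = 2/5, the solution is
  m(t) = x_0 * exp(a t) + (b/a) * (exp(a t) - 1)
       = (2/5) * exp((-4/5) t) + ((5/3)/(-4/5)) * (exp((-4/5) t) - 1)
       = 25/12 - 101*exp(-4*t/5)/60.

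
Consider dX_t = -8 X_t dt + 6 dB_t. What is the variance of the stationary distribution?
lim Var(X_t) = 9/4

The OU SDE dX = -theta X dt + sigma dB admits the integrating factor exp(theta t): d(exp(theta t) X_t) = sigma exp(theta t) dB_t. Integrating from 0 to t gives X_t = x_0 * exp(-theta t) + sigma * int_0^t exp(-theta (t-s)) dB_s for any initial x_0. The Itô integral has variance (by the Itô isometry) sigma^2 * int_0^t exp(-2 theta (t - s)) ds = sigma^2 * (1 - exp(-2 theta t)) / (2 theta), independent of x_0.
With theta = 8, sigma = 6:
  Var(X_t) = (6)^2 * (1 - exp(-2*8 t)) / (2 * 8) = 9/4 - 9*exp(-16*t)/4.
As t -> infinity, exp(-2*8 t) -> 0, so the stationary variance is sigma^2 / (2 theta) = 9/4.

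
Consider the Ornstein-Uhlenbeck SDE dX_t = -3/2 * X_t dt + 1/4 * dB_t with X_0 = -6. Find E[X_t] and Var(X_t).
E[X_t] = -6*exp(-3*t/2); Var(X_t) = 1/48 - exp(-3*t)/48

The OU SDE dX = -theta X dt + sigma dB admits the integrating factor exp(theta t): d(exp(theta t) X_t) = sigma exp(theta t) dB_t. Integrating from 0 to t:
  X_t = x_0 * exp(-theta t) + sigma * int_0^t exp(-theta (t-s)) dB_s.
The Itô integral has mean 0 and (by the Itô isometry) variance sigma^2 * int_0^t exp(-2 theta (t - s)) ds = sigma^2 * (1 - exp(-2 theta t)) / (2 theta).
With theta = 3/2, sigma = 1/4, x_0 = -6:
  E[X_t] = -6 * exp(-3/2 t) = -6*exp(-3*t/2)
  Var(X_t) = (1/4)^2 * (1 - exp(-2*3/2 t)) / (2 * 3/2) = 1/48 - exp(-3*t)/48.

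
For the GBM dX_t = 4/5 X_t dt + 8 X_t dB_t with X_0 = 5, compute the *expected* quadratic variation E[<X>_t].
E[<X>_t] = 1000*exp(328*t/5)/41 - 1000/41

<X>_t = int_0^t (8 * X_s)^2 ds. Taking expectation inside the integral: E[<X>_t] = 8^2 * int_0^t E[X_s^2] ds. For GBM, E[X_s^2] = x_0^2 * exp((2 mu + sigma^2) s). Integrating:
  E[<X>_t] = 8^2 * 5^2 * (exp((2*(4/5) + 8^2) t) - 1) / (2*(4/5) + 8^2)
           = 8^2 * 5^2 * (exp((328/5) t) - 1) / (328/5) = 1000*exp(328*t/5)/41 - 1000/41.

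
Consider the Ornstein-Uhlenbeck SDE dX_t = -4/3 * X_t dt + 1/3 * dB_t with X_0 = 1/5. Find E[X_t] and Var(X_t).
E[X_t] = exp(-4*t/3)/5; Var(X_t) = 1/24 - exp(-8*t/3)/24

The OU SDE dX = -theta X dt + sigma dB admits the integrating factor exp(theta t): d(exp(theta t) X_t) = sigma exp(theta t) dB_t. Integrating from 0 to t:
  X_t = x_0 * exp(-theta t) + sigma * int_0^t exp(-theta (t-s)) dB_s.
The Itô integral has mean 0 and (by the Itô isometry) variance sigma^2 * int_0^t exp(-2 theta (t - s)) ds = sigma^2 * (1 - exp(-2 theta t)) / (2 theta).
With theta = 4/3, sigma = 1/3, x_0 = 1/5:
  E[X_t] = 1/5 * exp(-4/3 t) = exp(-4*t/3)/5
  Var(X_t) = (1/3)^2 * (1 - exp(-2*4/3 t)) / (2 * 4/3) = 1/24 - exp(-8*t/3)/24.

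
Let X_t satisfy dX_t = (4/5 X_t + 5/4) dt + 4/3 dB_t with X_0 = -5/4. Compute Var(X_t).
Var(X_t) = 10*exp(8*t/5)/9 - 10/9

The variance V(t) = Var(X_t) satisfies V'(t) = 2 a V(t) + c^2 with V(0) = 0 (drift coefficient is linear in X, diffusion is constant). With a = 4/5, c = 4/3, the solution is
  V(t) = (c^2 / (2 a)) * (exp(2 a t) - 1)
       = ((4/3)^2 / (2*(4/5))) * (exp((8/5) t) - 1)
       = 10*exp(8*t/5)/9 - 10/9.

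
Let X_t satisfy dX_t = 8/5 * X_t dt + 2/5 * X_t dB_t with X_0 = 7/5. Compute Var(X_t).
Var(X_t) = 49*(exp(4*t/25) - 1)*exp(16*t/5)/25

For GBM dX = mu X dt + sigma X dB with X_0 = x_0, apply Itô to Y = log X: dY = (mu - sigma^2/2) dt + sigma dB, so Y_t = log(x_0) + (mu - sigma^2/2) t + sigma B_t and hence X_t = x_0 * exp((mu - sigma^2/2) t + sigma B_t).
With mu = 8/5, sigma = 2/5, x_0 = 7/5, this gives:
  X_t = 7/5 * exp((38/25) * t + (2/5) * B_t).
Since sigma*B_t ~ Normal(0, sigma^2 t), E[exp(sigma*B_t)] = exp(sigma^2 t / 2); so E[X_t] = x_0 * exp((mu - sigma^2/2) t) * exp(sigma^2 t / 2) = x_0 * exp(mu t) = 7*exp(8*t/5)/5.
Var(X_t) = E[X_t^2] - (E[X_t])^2 = x_0^2 * exp(2 mu t) * (exp(sigma^2 t) - 1) = 49*(exp(4*t/25) - 1)*exp(16*t/5)/25.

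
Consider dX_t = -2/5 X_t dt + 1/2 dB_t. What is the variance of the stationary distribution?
lim Var(X_t) = 5/16

The OU SDE dX = -theta X dt + sigma dB admits the integrating factor exp(theta t): d(exp(theta t) X_t) = sigma exp(theta t) dB_t. Integrating from 0 to t gives X_t = x_0 * exp(-theta t) + sigma * int_0^t exp(-theta (t-s)) dB_s for any initial x_0. The Itô integral has variance (by the Itô isometry) sigma^2 * int_0^t exp(-2 theta (t - s)) ds = sigma^2 * (1 - exp(-2 theta t)) / (2 theta), independent of x_0.
With theta = 2/5, sigma = 1/2:
  Var(X_t) = (1/2)^2 * (1 - exp(-2*2/5 t)) / (2 * 2/5) = 5/16 - 5*exp(-4*t/5)/16.
As t -> infinity, exp(-2*2/5 t) -> 0, so the stationary variance is sigma^2 / (2 theta) = 5/16.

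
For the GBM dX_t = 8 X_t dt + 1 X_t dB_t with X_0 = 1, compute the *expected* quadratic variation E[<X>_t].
E[<X>_t] = exp(17*t)/17 - 1/17

<X>_t = int_0^t (1 * X_s)^2 ds. Taking expectation inside the integral: E[<X>_t] = 1^2 * int_0^t E[X_s^2] ds. For GBM, E[X_s^2] = x_0^2 * exp((2 mu + sigma^2) s). Integrating:
  E[<X>_t] = 1^2 * 1^2 * (exp((2*8 + 1^2) t) - 1) / (2*8 + 1^2)
           = 1^2 * 1^2 * (exp(17 t) - 1) / 17 = exp(17*t)/17 - 1/17.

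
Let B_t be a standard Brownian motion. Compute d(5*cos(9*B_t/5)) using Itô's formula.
d(5*cos(9*B_t/5)) = (-81*cos(9*B_t/5)/10) dt + (-9*sin(9*B_t/5)) dB_t

Itô's formula for f(B_t) gives d f(B_t) = f'(B_t) dB_t + (1/2) f''(B_t) dt. Compute derivatives of f(x) = 5*cos(9*x/5):
  f'(x)  = -9*sin(9*x/5)
  f''(x) = -81*cos(9*x/5)/5
Substitute x = B_t and multiply the f'' term by 1/2:
  drift     = (1/2) * (-81*cos(9*x/5)/5) evaluated at B_t = -81*cos(9*B_t/5)/10
  diffusion = (-9*sin(9*x/5)) evaluated at B_t = -9*sin(9*B_t/5)
Therefore d(5*cos(9*B_t/5)) = (-81*cos(9*B_t/5)/10) dt + (-9*sin(9*B_t/5)) dB_t.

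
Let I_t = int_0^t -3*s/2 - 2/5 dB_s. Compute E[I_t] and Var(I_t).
E[I_t] = 0; Var(I_t) = t*(75*t^2 + 60*t + 16)/100

The Itô integral of a deterministic integrand f(s) has mean 0 because each increment f(s) * (B_{s+ds} - B_s) has mean 0. By the Itô isometry:
  Var( int_0^t f(s) dB_s ) = E[ (int_0^t f(s) dB_s)^2 ] = int_0^t f(s)^2 ds.
Here f(s) = -3*s/2 - 2/5, so f(s)^2 = (15*s + 4)^2/100. Integrate:
  int_0^t ((15*s + 4)^2/100) ds = t*(75*t^2 + 60*t + 16)/100.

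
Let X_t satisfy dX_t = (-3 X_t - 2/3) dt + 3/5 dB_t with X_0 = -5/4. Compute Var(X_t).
Var(X_t) = 3/50 - 3*exp(-6*t)/50

The variance V(t) = Var(X_t) satisfies V'(t) = 2 a V(t) + c^2 with V(0) = 0 (drift coefficient is linear in X, diffusion is constant). With a = -3, c = 3/5, the solution is
  V(t) = (c^2 / (2 a)) * (exp(2 a t) - 1)
       = ((3/5)^2 / (2*(-3))) * (exp((-6) t) - 1)
       = 3/50 - 3*exp(-6*t)/50.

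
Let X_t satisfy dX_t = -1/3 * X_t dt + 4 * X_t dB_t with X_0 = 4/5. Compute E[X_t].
E[X_t] = 4*exp(-t/3)/5

For GBM dX = mu X dt + sigma X dB with X_0 = x_0, apply Itô to Y = log X: dY = (mu - sigma^2/2) dt + sigma dB, so Y_t = log(x_0) + (mu - sigma^2/2) t + sigma B_t and hence X_t = x_0 * exp((mu - sigma^2/2) t + sigma B_t).
With mu = -1/3, sigma = 4, x_0 = 4/5, this gives:
  X_t = 4/5 * exp((-25/3) * t + (4) * B_t).
Since sigma*B_t ~ Normal(0, sigma^2 t), E[exp(sigma*B_t)] = exp(sigma^2 t / 2); so E[X_t] = x_0 * exp((mu - sigma^2/2) t) * exp(sigma^2 t / 2) = x_0 * exp(mu t) = 4*exp(-t/3)/5.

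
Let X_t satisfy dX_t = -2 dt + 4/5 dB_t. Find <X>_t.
<X>_t = 16*t/25

For an Itô process dX_t = a(t) dt + b(t) dB_t, the quadratic variation is <X>_t = int_0^t b(s)^2 ds (the drift term does not contribute). Here b(s) = 4/5, so
  b(s)^2 = 16/25.
Integrating from 0 to t:
  <X>_t = int_0^t (16/25) ds = 16*t/25.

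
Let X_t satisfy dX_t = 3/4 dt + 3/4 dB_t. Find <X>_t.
<X>_t = 9*t/16

For an Itô process dX_t = a(t) dt + b(t) dB_t, the quadratic variation is <X>_t = int_0^t b(s)^2 ds (the drift term does not contribute). Here b(s) = 3/4, so
  b(s)^2 = 9/16.
Integrating from 0 to t:
  <X>_t = int_0^t (9/16) ds = 9*t/16.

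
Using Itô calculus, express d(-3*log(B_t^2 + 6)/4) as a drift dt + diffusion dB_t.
d(-3*log(B_t^2 + 6)/4) = (3*(B_t^2 - 6)/(4*(B_t^2 + 6)^2)) dt + (-3*B_t/(2*B_t^2 + 12)) dB_t

Itô's formula for f(B_t) gives d f(B_t) = f'(B_t) dB_t + (1/2) f''(B_t) dt. Compute derivatives of f(x) = -3*log(x^2 + 6)/4:
  f'(x)  = -3*x/(2*x^2 + 12)
  f''(x) = 3*(x^2 - 6)/(2*(x^2 + 6)^2)
Substitute x = B_t and multiply the f'' term by 1/2:
  drift     = (1/2) * (3*(x^2 - 6)/(2*(x^2 + 6)^2)) evaluated at B_t = 3*(B_t^2 - 6)/(4*(B_t^2 + 6)^2)
  diffusion = (-3*x/(2*x^2 + 12)) evaluated at B_t = -3*B_t/(2*B_t^2 + 12)
Therefore d(-3*log(B_t^2 + 6)/4) = (3*(B_t^2 - 6)/(4*(B_t^2 + 6)^2)) dt + (-3*B_t/(2*B_t^2 + 12)) dB_t.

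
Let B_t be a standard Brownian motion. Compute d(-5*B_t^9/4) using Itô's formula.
d(-5*B_t^9/4) = (-45*B_t^7) dt + (-45*B_t^8/4) dB_t

Itô's formula for f(B_t) gives d f(B_t) = f'(B_t) dB_t + (1/2) f''(B_t) dt. Compute derivatives of f(x) = -5*x^9/4:
  f'(x)  = -45*x^8/4
  f''(x) = -90*x^7
Substitute x = B_t and multiply the f'' term by 1/2:
  drift     = (1/2) * (-90*x^7) evaluated at B_t = -45*B_t^7
  diffusion = (-45*x^8/4) evaluated at B_t = -45*B_t^8/4
Therefore d(-5*B_t^9/4) = (-45*B_t^7) dt + (-45*B_t^8/4) dB_t.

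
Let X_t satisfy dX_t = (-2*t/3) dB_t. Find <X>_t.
<X>_t = 4*t^3/27

For an Itô process dX_t = a(t) dt + b(t) dB_t, the quadratic variation is <X>_t = int_0^t b(s)^2 ds (the drift term does not contribute). Here b(s) = -2*s/3, so
  b(s)^2 = 4*s^2/9.
Integrating from 0 to t:
  <X>_t = int_0^t (4*s^2/9) ds = 4*t^3/27.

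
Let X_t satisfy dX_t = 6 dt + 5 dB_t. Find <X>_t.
<X>_t = 25*t

For an Itô process dX_t = a(t) dt + b(t) dB_t, the quadratic variation is <X>_t = int_0^t b(s)^2 ds (the drift term does not contribute). Here b(s) = 5, so
  b(s)^2 = 25.
Integrating from 0 to t:
  <X>_t = int_0^t (25) ds = 25*t.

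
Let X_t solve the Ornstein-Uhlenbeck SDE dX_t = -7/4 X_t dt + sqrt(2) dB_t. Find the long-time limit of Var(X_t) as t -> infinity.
lim Var(X_t) = 4/7

The OU SDE dX = -theta X dt + sigma dB admits the integrating factor exp(theta t): d(exp(theta t) X_t) = sigma exp(theta t) dB_t. Integrating from 0 to t gives X_t = x_0 * exp(-theta t) + sigma * int_0^t exp(-theta (t-s)) dB_s for any initial x_0. The Itô integral has variance (by the Itô isometry) sigma^2 * int_0^t exp(-2 theta (t - s)) ds = sigma^2 * (1 - exp(-2 theta t)) / (2 theta), independent of x_0.
With theta = 7/4, sigma = sqrt(2):
  Var(X_t) = (sqrt(2))^2 * (1 - exp(-2*7/4 t)) / (2 * 7/4) = 4/7 - 4*exp(-7*t/2)/7.
As t -> infinity, exp(-2*7/4 t) -> 0, so the stationary variance is sigma^2 / (2 theta) = 4/7.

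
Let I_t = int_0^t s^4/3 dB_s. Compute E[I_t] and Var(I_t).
E[I_t] = 0; Var(I_t) = t^9/81

The Itô integral of a deterministic integrand f(s) has mean 0 because each increment f(s) * (B_{s+ds} - B_s) has mean 0. By the Itô isometry:
  Var( int_0^t f(s) dB_s ) = E[ (int_0^t f(s) dB_s)^2 ] = int_0^t f(s)^2 ds.
Here f(s) = s^4/3, so f(s)^2 = s^8/9. Integrate:
  int_0^t (s^8/9) ds = t^9/81.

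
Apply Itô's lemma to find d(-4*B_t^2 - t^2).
d(-4*B_t^2 - t^2) = (-2*t - 4) dt + (-8*B_t) dB_t

Itô's formula for f(t, x): d f(t, B_t) = (f_t + (1/2) f_xx) dt + f_x dB_t. Compute partials of f(t, x) = -t^2 - 4*x^2:
  f_t(t,x)  = -2*t
  f_x(t,x)  = -8*x
  f_xx(t,x) = -8
Assemble drift = f_t + (1/2) f_xx = -2*t - 4 and diffusion = f_x = -8*x. Substituting x = B_t:
  d(-4*B_t^2 - t^2) = (-2*t - 4) dt + (-8*B_t) dB_t.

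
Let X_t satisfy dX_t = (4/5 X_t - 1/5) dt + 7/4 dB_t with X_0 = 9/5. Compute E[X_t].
E[X_t] = 31*exp(4*t/5)/20 + 1/4

Taking expectations and using E[dB_t] = 0, the mean m(t) = E[X_t] satisfies the ODE m'(t) = a m(t) + b with m(0) = x_0. With a = 4/5, b = -1/5, x_0 = 9/5, the solution is
  m(t) = x_0 * exp(a t) + (b/a) * (exp(a t) - 1)
       = (9/5) * exp((4/5) t) + ((-1/5)/(4/5)) * (exp((4/5) t) - 1)
       = 31*exp(4*t/5)/20 + 1/4.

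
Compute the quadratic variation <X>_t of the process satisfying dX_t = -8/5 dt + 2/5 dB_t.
<X>_t = 4*t/25

For an Itô process dX_t = a(t) dt + b(t) dB_t, the quadratic variation is <X>_t = int_0^t b(s)^2 ds (the drift term does not contribute). Here b(s) = 2/5, so
  b(s)^2 = 4/25.
Integrating from 0 to t:
  <X>_t = int_0^t (4/25) ds = 4*t/25.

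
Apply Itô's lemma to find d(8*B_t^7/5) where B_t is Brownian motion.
d(8*B_t^7/5) = (168*B_t^5/5) dt + (56*B_t^6/5) dB_t

Itô's formula for f(B_t) gives d f(B_t) = f'(B_t) dB_t + (1/2) f''(B_t) dt. Compute derivatives of f(x) = 8*x^7/5:
  f'(x)  = 56*x^6/5
  f''(x) = 336*x^5/5
Substitute x = B_t and multiply the f'' term by 1/2:
  drift     = (1/2) * (336*x^5/5) evaluated at B_t = 168*B_t^5/5
  diffusion = (56*x^6/5) evaluated at B_t = 56*B_t^6/5
Therefore d(8*B_t^7/5) = (168*B_t^5/5) dt + (56*B_t^6/5) dB_t.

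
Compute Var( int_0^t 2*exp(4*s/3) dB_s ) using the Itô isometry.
Var = 3*exp(8*t/3)/2 - 3/2

The Itô integral of a deterministic integrand f(s) has mean 0 because each increment f(s) * (B_{s+ds} - B_s) has mean 0. By the Itô isometry:
  Var( int_0^t f(s) dB_s ) = E[ (int_0^t f(s) dB_s)^2 ] = int_0^t f(s)^2 ds.
Here f(s) = 2*exp(4*s/3), so f(s)^2 = 4*exp(8*s/3). Integrate:
  int_0^t (4*exp(8*s/3)) ds = 3*exp(8*t/3)/2 - 3/2.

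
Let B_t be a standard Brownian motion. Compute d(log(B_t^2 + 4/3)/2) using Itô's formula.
d(log(B_t^2 + 4/3)/2) = (3*(4 - 3*B_t^2)/(2*(3*B_t^2 + 4)^2)) dt + (3*B_t/(3*B_t^2 + 4)) dB_t

Itô's formula for f(B_t) gives d f(B_t) = f'(B_t) dB_t + (1/2) f''(B_t) dt. Compute derivatives of f(x) = log(x^2 + 4/3)/2:
  f'(x)  = 3*x/(3*x^2 + 4)
  f''(x) = 3*(4 - 3*x^2)/(3*x^2 + 4)^2
Substitute x = B_t and multiply the f'' term by 1/2:
  drift     = (1/2) * (3*(4 - 3*x^2)/(3*x^2 + 4)^2) evaluated at B_t = 3*(4 - 3*B_t^2)/(2*(3*B_t^2 + 4)^2)
  diffusion = (3*x/(3*x^2 + 4)) evaluated at B_t = 3*B_t/(3*B_t^2 + 4)
Therefore d(log(B_t^2 + 4/3)/2) = (3*(4 - 3*B_t^2)/(2*(3*B_t^2 + 4)^2)) dt + (3*B_t/(3*B_t^2 + 4)) dB_t.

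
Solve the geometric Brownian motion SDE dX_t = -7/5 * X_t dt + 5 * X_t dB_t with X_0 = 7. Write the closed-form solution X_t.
X_t = 7 * exp((-139/10) * t + (5) * B_t)

For GBM dX = mu X dt + sigma X dB with X_0 = x_0, apply Itô to Y = log X: dY = (mu - sigma^2/2) dt + sigma dB, so Y_t = log(x_0) + (mu - sigma^2/2) t + sigma B_t and hence X_t = x_0 * exp((mu - sigma^2/2) t + sigma B_t).
With mu = -7/5, sigma = 5, x_0 = 7, this gives:
  X_t = 7 * exp((-139/10) * t + (5) * B_t).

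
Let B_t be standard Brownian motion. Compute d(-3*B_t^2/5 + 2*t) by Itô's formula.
d(-3*B_t^2/5 + 2*t) = (7/5) dt + (-6*B_t/5) dB_t

Itô's formula for f(t, x): d f(t, B_t) = (f_t + (1/2) f_xx) dt + f_x dB_t. Compute partials of f(t, x) = 2*t - 3*x^2/5:
  f_t(t,x)  = 2
  f_x(t,x)  = -6*x/5
  f_xx(t,x) = -6/5
Assemble drift = f_t + (1/2) f_xx = 7/5 and diffusion = f_x = -6*x/5. Substituting x = B_t:
  d(-3*B_t^2/5 + 2*t) = (7/5) dt + (-6*B_t/5) dB_t.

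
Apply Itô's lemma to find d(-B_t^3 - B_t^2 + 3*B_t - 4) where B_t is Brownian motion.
d(-B_t^3 - B_t^2 + 3*B_t - 4) = (-3*B_t - 1) dt + (-3*B_t^2 - 2*B_t + 3) dB_t

Itô's formula for f(B_t) gives d f(B_t) = f'(B_t) dB_t + (1/2) f''(B_t) dt. Compute derivatives of f(x) = -x^3 - x^2 + 3*x - 4:
  f'(x)  = -3*x^2 - 2*x + 3
  f''(x) = -6*x - 2
Substitute x = B_t and multiply the f'' term by 1/2:
  drift     = (1/2) * (-6*x - 2) evaluated at B_t = -3*B_t - 1
  diffusion = (-3*x^2 - 2*x + 3) evaluated at B_t = -3*B_t^2 - 2*B_t + 3
Therefore d(-B_t^3 - B_t^2 + 3*B_t - 4) = (-3*B_t - 1) dt + (-3*B_t^2 - 2*B_t + 3) dB_t.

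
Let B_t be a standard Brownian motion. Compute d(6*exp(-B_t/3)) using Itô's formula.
d(6*exp(-B_t/3)) = (exp(-B_t/3)/3) dt + (-2*exp(-B_t/3)) dB_t

Itô's formula for f(B_t) gives d f(B_t) = f'(B_t) dB_t + (1/2) f''(B_t) dt. Compute derivatives of f(x) = 6*exp(-x/3):
  f'(x)  = -2*exp(-x/3)
  f''(x) = 2*exp(-x/3)/3
Substitute x = B_t and multiply the f'' term by 1/2:
  drift     = (1/2) * (2*exp(-x/3)/3) evaluated at B_t = exp(-B_t/3)/3
  diffusion = (-2*exp(-x/3)) evaluated at B_t = -2*exp(-B_t/3)
Therefore d(6*exp(-B_t/3)) = (exp(-B_t/3)/3) dt + (-2*exp(-B_t/3)) dB_t.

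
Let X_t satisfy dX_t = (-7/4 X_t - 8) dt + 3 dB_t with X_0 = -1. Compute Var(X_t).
Var(X_t) = 18/7 - 18*exp(-7*t/2)/7

The variance V(t) = Var(X_t) satisfies V'(t) = 2 a V(t) + c^2 with V(0) = 0 (drift coefficient is linear in X, diffusion is constant). With a = -7/4, c = 3, the solution is
  V(t) = (c^2 / (2 a)) * (exp(2 a t) - 1)
       = (3^2 / (2*(-7/4))) * (exp((-7/2) t) - 1)
       = 18/7 - 18*exp(-7*t/2)/7.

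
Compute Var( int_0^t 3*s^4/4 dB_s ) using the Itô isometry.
Var = t^9/16

The Itô integral of a deterministic integrand f(s) has mean 0 because each increment f(s) * (B_{s+ds} - B_s) has mean 0. By the Itô isometry:
  Var( int_0^t f(s) dB_s ) = E[ (int_0^t f(s) dB_s)^2 ] = int_0^t f(s)^2 ds.
Here f(s) = 3*s^4/4, so f(s)^2 = 9*s^8/16. Integrate:
  int_0^t (9*s^8/16) ds = t^9/16.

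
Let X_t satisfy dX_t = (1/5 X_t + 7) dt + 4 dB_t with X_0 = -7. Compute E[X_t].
E[X_t] = 28*exp(t/5) - 35

Taking expectations and using E[dB_t] = 0, the mean m(t) = E[X_t] satisfies the ODE m'(t) = a m(t) + b with m(0) = x_0. With a = 1/5, b = 7, x_0 = -7, the solution is
  m(t) = x_0 * exp(a t) + (b/a) * (exp(a t) - 1)
       = (-7) * exp((1/5) t) + (7/(1/5)) * (exp((1/5) t) - 1)
       = 28*exp(t/5) - 35.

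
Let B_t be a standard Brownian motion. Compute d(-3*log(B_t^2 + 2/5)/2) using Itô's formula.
d(-3*log(B_t^2 + 2/5)/2) = (15*(5*B_t^2 - 2)/(2*(5*B_t^2 + 2)^2)) dt + (-15*B_t/(5*B_t^2 + 2)) dB_t

Itô's formula for f(B_t) gives d f(B_t) = f'(B_t) dB_t + (1/2) f''(B_t) dt. Compute derivatives of f(x) = -3*log(x^2 + 2/5)/2:
  f'(x)  = -15*x/(5*x^2 + 2)
  f''(x) = 15*(5*x^2 - 2)/(5*x^2 + 2)^2
Substitute x = B_t and multiply the f'' term by 1/2:
  drift     = (1/2) * (15*(5*x^2 - 2)/(5*x^2 + 2)^2) evaluated at B_t = 15*(5*B_t^2 - 2)/(2*(5*B_t^2 + 2)^2)
  diffusion = (-15*x/(5*x^2 + 2)) evaluated at B_t = -15*B_t/(5*B_t^2 + 2)
Therefore d(-3*log(B_t^2 + 2/5)/2) = (15*(5*B_t^2 - 2)/(2*(5*B_t^2 + 2)^2)) dt + (-15*B_t/(5*B_t^2 + 2)) dB_t.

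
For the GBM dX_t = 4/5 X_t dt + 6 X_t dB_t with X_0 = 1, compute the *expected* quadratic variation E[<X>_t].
E[<X>_t] = 45*exp(188*t/5)/47 - 45/47

<X>_t = int_0^t (6 * X_s)^2 ds. Taking expectation inside the integral: E[<X>_t] = 6^2 * int_0^t E[X_s^2] ds. For GBM, E[X_s^2] = x_0^2 * exp((2 mu + sigma^2) s). Integrating:
  E[<X>_t] = 6^2 * 1^2 * (exp((2*(4/5) + 6^2) t) - 1) / (2*(4/5) + 6^2)
           = 6^2 * 1^2 * (exp((188/5) t) - 1) / (188/5) = 45*exp(188*t/5)/47 - 45/47.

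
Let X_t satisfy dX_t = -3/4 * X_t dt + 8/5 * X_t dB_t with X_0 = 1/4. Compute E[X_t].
E[X_t] = exp(-3*t/4)/4

For GBM dX = mu X dt + sigma X dB with X_0 = x_0, apply Itô to Y = log X: dY = (mu - sigma^2/2) dt + sigma dB, so Y_t = log(x_0) + (mu - sigma^2/2) t + sigma B_t and hence X_t = x_0 * exp((mu - sigma^2/2) t + sigma B_t).
With mu = -3/4, sigma = 8/5, x_0 = 1/4, this gives:
  X_t = 1/4 * exp((-203/100) * t + (8/5) * B_t).
Since sigma*B_t ~ Normal(0, sigma^2 t), E[exp(sigma*B_t)] = exp(sigma^2 t / 2); so E[X_t] = x_0 * exp((mu - sigma^2/2) t) * exp(sigma^2 t / 2) = x_0 * exp(mu t) = exp(-3*t/4)/4.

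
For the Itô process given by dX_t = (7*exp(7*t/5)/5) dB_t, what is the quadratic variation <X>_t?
<X>_t = 7*exp(14*t/5)/10 - 7/10

For an Itô process dX_t = a(t) dt + b(t) dB_t, the quadratic variation is <X>_t = int_0^t b(s)^2 ds (the drift term does not contribute). Here b(s) = 7*exp(7*s/5)/5, so
  b(s)^2 = 49*exp(14*s/5)/25.
Integrating from 0 to t:
  <X>_t = int_0^t (49*exp(14*s/5)/25) ds = 7*exp(14*t/5)/10 - 7/10.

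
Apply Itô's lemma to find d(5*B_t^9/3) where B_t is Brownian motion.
d(5*B_t^9/3) = (60*B_t^7) dt + (15*B_t^8) dB_t

Itô's formula for f(B_t) gives d f(B_t) = f'(B_t) dB_t + (1/2) f''(B_t) dt. Compute derivatives of f(x) = 5*x^9/3:
  f'(x)  = 15*x^8
  f''(x) = 120*x^7
Substitute x = B_t and multiply the f'' term by 1/2:
  drift     = (1/2) * (120*x^7) evaluated at B_t = 60*B_t^7
  diffusion = (15*x^8) evaluated at B_t = 15*B_t^8
Therefore d(5*B_t^9/3) = (60*B_t^7) dt + (15*B_t^8) dB_t.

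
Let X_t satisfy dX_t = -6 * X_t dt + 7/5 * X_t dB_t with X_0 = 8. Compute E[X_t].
E[X_t] = 8*exp(-6*t)

For GBM dX = mu X dt + sigma X dB with X_0 = x_0, apply Itô to Y = log X: dY = (mu - sigma^2/2) dt + sigma dB, so Y_t = log(x_0) + (mu - sigma^2/2) t + sigma B_t and hence X_t = x_0 * exp((mu - sigma^2/2) t + sigma B_t).
With mu = -6, sigma = 7/5, x_0 = 8, this gives:
  X_t = 8 * exp((-349/50) * t + (7/5) * B_t).
Since sigma*B_t ~ Normal(0, sigma^2 t), E[exp(sigma*B_t)] = exp(sigma^2 t / 2); so E[X_t] = x_0 * exp((mu - sigma^2/2) t) * exp(sigma^2 t / 2) = x_0 * exp(mu t) = 8*exp(-6*t).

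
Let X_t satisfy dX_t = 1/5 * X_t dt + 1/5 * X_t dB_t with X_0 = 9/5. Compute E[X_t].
E[X_t] = 9*exp(t/5)/5

For GBM dX = mu X dt + sigma X dB with X_0 = x_0, apply Itô to Y = log X: dY = (mu - sigma^2/2) dt + sigma dB, so Y_t = log(x_0) + (mu - sigma^2/2) t + sigma B_t and hence X_t = x_0 * exp((mu - sigma^2/2) t + sigma B_t).
With mu = 1/5, sigma = 1/5, x_0 = 9/5, this gives:
  X_t = 9/5 * exp((9/50) * t + (1/5) * B_t).
Since sigma*B_t ~ Normal(0, sigma^2 t), E[exp(sigma*B_t)] = exp(sigma^2 t / 2); so E[X_t] = x_0 * exp((mu - sigma^2/2) t) * exp(sigma^2 t / 2) = x_0 * exp(mu t) = 9*exp(t/5)/5.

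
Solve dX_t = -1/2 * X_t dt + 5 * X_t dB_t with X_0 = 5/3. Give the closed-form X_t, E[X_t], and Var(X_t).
X_t = 5/3 * exp((-13) t + (5) B_t); E[X_t] = 5*exp(-t/2)/3; Var(X_t) = (25*exp(25*t) - 25)*exp(-t)/9

For GBM dX = mu X dt + sigma X dB with X_0 = x_0, apply Itô to Y = log X: dY = (mu - sigma^2/2) dt + sigma dB, so Y_t = log(x_0) + (mu - sigma^2/2) t + sigma B_t and hence X_t = x_0 * exp((mu - sigma^2/2) t + sigma B_t).
With mu = -1/2, sigma = 5, x_0 = 5/3, this gives:
  X_t = 5/3 * exp((-13) * t + (5) * B_t).
Since sigma*B_t ~ Normal(0, sigma^2 t), E[exp(sigma*B_t)] = exp(sigma^2 t / 2); so E[X_t] = x_0 * exp((mu - sigma^2/2) t) * exp(sigma^2 t / 2) = x_0 * exp(mu t) = 5*exp(-t/2)/3.
Var(X_t) = E[X_t^2] - (E[X_t])^2 = x_0^2 * exp(2 mu t) * (exp(sigma^2 t) - 1) = (25*exp(25*t) - 25)*exp(-t)/9.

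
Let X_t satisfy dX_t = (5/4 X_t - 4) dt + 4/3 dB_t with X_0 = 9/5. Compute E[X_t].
E[X_t] = 16/5 - 7*exp(5*t/4)/5

Taking expectations and using E[dB_t] = 0, the mean m(t) = E[X_t] satisfies the ODE m'(t) = a m(t) + b with m(0) = x_0. With a = 5/4, b = -4, x_0 = 9/5, the solution is
  m(t) = x_0 * exp(a t) + (b/a) * (exp(a t) - 1)
       = (9/5) * exp((5/4) t) + ((-4)/(5/4)) * (exp((5/4) t) - 1)
       = 16/5 - 7*exp(5*t/4)/5.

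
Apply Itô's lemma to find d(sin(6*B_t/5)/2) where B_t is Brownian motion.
d(sin(6*B_t/5)/2) = (-9*sin(6*B_t/5)/25) dt + (3*cos(6*B_t/5)/5) dB_t

Itô's formula for f(B_t) gives d f(B_t) = f'(B_t) dB_t + (1/2) f''(B_t) dt. Compute derivatives of f(x) = sin(6*x/5)/2:
  f'(x)  = 3*cos(6*x/5)/5
  f''(x) = -18*sin(6*x/5)/25
Substitute x = B_t and multiply the f'' term by 1/2:
  drift     = (1/2) * (-18*sin(6*x/5)/25) evaluated at B_t = -9*sin(6*B_t/5)/25
  diffusion = (3*cos(6*x/5)/5) evaluated at B_t = 3*cos(6*B_t/5)/5
Therefore d(sin(6*B_t/5)/2) = (-9*sin(6*B_t/5)/25) dt + (3*cos(6*B_t/5)/5) dB_t.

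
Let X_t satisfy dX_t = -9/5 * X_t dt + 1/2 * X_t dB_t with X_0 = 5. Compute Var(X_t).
Var(X_t) = (25*exp(t/4) - 25)*exp(-18*t/5)

For GBM dX = mu X dt + sigma X dB with X_0 = x_0, apply Itô to Y = log X: dY = (mu - sigma^2/2) dt + sigma dB, so Y_t = log(x_0) + (mu - sigma^2/2) t + sigma B_t and hence X_t = x_0 * exp((mu - sigma^2/2) t + sigma B_t).
With mu = -9/5, sigma = 1/2, x_0 = 5, this gives:
  X_t = 5 * exp((-77/40) * t + (1/2) * B_t).
Since sigma*B_t ~ Normal(0, sigma^2 t), E[exp(sigma*B_t)] = exp(sigma^2 t / 2); so E[X_t] = x_0 * exp((mu - sigma^2/2) t) * exp(sigma^2 t / 2) = x_0 * exp(mu t) = 5*exp(-9*t/5).
Var(X_t) = E[X_t^2] - (E[X_t])^2 = x_0^2 * exp(2 mu t) * (exp(sigma^2 t) - 1) = (25*exp(t/4) - 25)*exp(-18*t/5).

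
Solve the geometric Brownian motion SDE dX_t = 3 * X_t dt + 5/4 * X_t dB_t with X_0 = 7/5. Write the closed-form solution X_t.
X_t = 7/5 * exp((71/32) * t + (5/4) * B_t)

For GBM dX = mu X dt + sigma X dB with X_0 = x_0, apply Itô to Y = log X: dY = (mu - sigma^2/2) dt + sigma dB, so Y_t = log(x_0) + (mu - sigma^2/2) t + sigma B_t and hence X_t = x_0 * exp((mu - sigma^2/2) t + sigma B_t).
With mu = 3, sigma = 5/4, x_0 = 7/5, this gives:
  X_t = 7/5 * exp((71/32) * t + (5/4) * B_t).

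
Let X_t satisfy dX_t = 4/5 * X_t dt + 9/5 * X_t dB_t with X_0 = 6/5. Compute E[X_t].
E[X_t] = 6*exp(4*t/5)/5

For GBM dX = mu X dt + sigma X dB with X_0 = x_0, apply Itô to Y = log X: dY = (mu - sigma^2/2) dt + sigma dB, so Y_t = log(x_0) + (mu - sigma^2/2) t + sigma B_t and hence X_t = x_0 * exp((mu - sigma^2/2) t + sigma B_t).
With mu = 4/5, sigma = 9/5, x_0 = 6/5, this gives:
  X_t = 6/5 * exp((-41/50) * t + (9/5) * B_t).
Since sigma*B_t ~ Normal(0, sigma^2 t), E[exp(sigma*B_t)] = exp(sigma^2 t / 2); so E[X_t] = x_0 * exp((mu - sigma^2/2) t) * exp(sigma^2 t / 2) = x_0 * exp(mu t) = 6*exp(4*t/5)/5.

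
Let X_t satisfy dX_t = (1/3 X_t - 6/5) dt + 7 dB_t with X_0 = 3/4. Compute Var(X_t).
Var(X_t) = 147*exp(2*t/3)/2 - 147/2

The variance V(t) = Var(X_t) satisfies V'(t) = 2 a V(t) + c^2 with V(0) = 0 (drift coefficient is linear in X, diffusion is constant). With a = 1/3, c = 7, the solution is
  V(t) = (c^2 / (2 a)) * (exp(2 a t) - 1)
       = (7^2 / (2*(1/3))) * (exp((2/3) t) - 1)
       = 147*exp(2*t/3)/2 - 147/2.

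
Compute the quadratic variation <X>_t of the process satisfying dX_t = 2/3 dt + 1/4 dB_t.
<X>_t = t/16

For an Itô process dX_t = a(t) dt + b(t) dB_t, the quadratic variation is <X>_t = int_0^t b(s)^2 ds (the drift term does not contribute). Here b(s) = 1/4, so
  b(s)^2 = 1/16.
Integrating from 0 to t:
  <X>_t = int_0^t (1/16) ds = t/16.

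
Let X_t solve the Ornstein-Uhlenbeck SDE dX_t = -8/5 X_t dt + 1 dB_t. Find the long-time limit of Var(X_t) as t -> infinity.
lim Var(X_t) = 5/16

The OU SDE dX = -theta X dt + sigma dB admits the integrating factor exp(theta t): d(exp(theta t) X_t) = sigma exp(theta t) dB_t. Integrating from 0 to t gives X_t = x_0 * exp(-theta t) + sigma * int_0^t exp(-theta (t-s)) dB_s for any initial x_0. The Itô integral has variance (by the Itô isometry) sigma^2 * int_0^t exp(-2 theta (t - s)) ds = sigma^2 * (1 - exp(-2 theta t)) / (2 theta), independent of x_0.
With theta = 8/5, sigma = 1:
  Var(X_t) = (1)^2 * (1 - exp(-2*8/5 t)) / (2 * 8/5) = 5/16 - 5*exp(-16*t/5)/16.
As t -> infinity, exp(-2*8/5 t) -> 0, so the stationary variance is sigma^2 / (2 theta) = 5/16.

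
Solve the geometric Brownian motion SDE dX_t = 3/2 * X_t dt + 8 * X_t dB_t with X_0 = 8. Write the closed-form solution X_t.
X_t = 8 * exp((-61/2) * t + (8) * B_t)

For GBM dX = mu X dt + sigma X dB with X_0 = x_0, apply Itô to Y = log X: dY = (mu - sigma^2/2) dt + sigma dB, so Y_t = log(x_0) + (mu - sigma^2/2) t + sigma B_t and hence X_t = x_0 * exp((mu - sigma^2/2) t + sigma B_t).
With mu = 3/2, sigma = 8, x_0 = 8, this gives:
  X_t = 8 * exp((-61/2) * t + (8) * B_t).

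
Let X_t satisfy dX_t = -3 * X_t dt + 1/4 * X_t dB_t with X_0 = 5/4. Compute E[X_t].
E[X_t] = 5*exp(-3*t)/4

For GBM dX = mu X dt + sigma X dB with X_0 = x_0, apply Itô to Y = log X: dY = (mu - sigma^2/2) dt + sigma dB, so Y_t = log(x_0) + (mu - sigma^2/2) t + sigma B_t and hence X_t = x_0 * exp((mu - sigma^2/2) t + sigma B_t).
With mu = -3, sigma = 1/4, x_0 = 5/4, this gives:
  X_t = 5/4 * exp((-97/32) * t + (1/4) * B_t).
Since sigma*B_t ~ Normal(0, sigma^2 t), E[exp(sigma*B_t)] = exp(sigma^2 t / 2); so E[X_t] = x_0 * exp((mu - sigma^2/2) t) * exp(sigma^2 t / 2) = x_0 * exp(mu t) = 5*exp(-3*t)/4.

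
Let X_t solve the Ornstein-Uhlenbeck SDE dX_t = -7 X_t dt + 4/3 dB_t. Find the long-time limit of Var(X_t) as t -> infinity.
lim Var(X_t) = 8/63

The OU SDE dX = -theta X dt + sigma dB admits the integrating factor exp(theta t): d(exp(theta t) X_t) = sigma exp(theta t) dB_t. Integrating from 0 to t gives X_t = x_0 * exp(-theta t) + sigma * int_0^t exp(-theta (t-s)) dB_s for any initial x_0. The Itô integral has variance (by the Itô isometry) sigma^2 * int_0^t exp(-2 theta (t - s)) ds = sigma^2 * (1 - exp(-2 theta t)) / (2 theta), independent of x_0.
With theta = 7, sigma = 4/3:
  Var(X_t) = (4/3)^2 * (1 - exp(-2*7 t)) / (2 * 7) = 8/63 - 8*exp(-14*t)/63.
As t -> infinity, exp(-2*7 t) -> 0, so the stationary variance is sigma^2 / (2 theta) = 8/63.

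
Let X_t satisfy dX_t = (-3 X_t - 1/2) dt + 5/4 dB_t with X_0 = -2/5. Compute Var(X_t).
Var(X_t) = 25/96 - 25*exp(-6*t)/96

The variance V(t) = Var(X_t) satisfies V'(t) = 2 a V(t) + c^2 with V(0) = 0 (drift coefficient is linear in X, diffusion is constant). With a = -3, c = 5/4, the solution is
  V(t) = (c^2 / (2 a)) * (exp(2 a t) - 1)
       = ((5/4)^2 / (2*(-3))) * (exp((-6) t) - 1)
       = 25/96 - 25*exp(-6*t)/96.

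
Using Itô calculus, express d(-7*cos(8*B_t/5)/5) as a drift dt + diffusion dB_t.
d(-7*cos(8*B_t/5)/5) = (224*cos(8*B_t/5)/125) dt + (56*sin(8*B_t/5)/25) dB_t

Itô's formula for f(B_t) gives d f(B_t) = f'(B_t) dB_t + (1/2) f''(B_t) dt. Compute derivatives of f(x) = -7*cos(8*x/5)/5:
  f'(x)  = 56*sin(8*x/5)/25
  f''(x) = 448*cos(8*x/5)/125
Substitute x = B_t and multiply the f'' term by 1/2:
  drift     = (1/2) * (448*cos(8*x/5)/125) evaluated at B_t = 224*cos(8*B_t/5)/125
  diffusion = (56*sin(8*x/5)/25) evaluated at B_t = 56*sin(8*B_t/5)/25
Therefore d(-7*cos(8*B_t/5)/5) = (224*cos(8*B_t/5)/125) dt + (56*sin(8*B_t/5)/25) dB_t.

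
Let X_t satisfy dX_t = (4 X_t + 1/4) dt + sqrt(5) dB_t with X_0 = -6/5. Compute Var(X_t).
Var(X_t) = 5*exp(8*t)/8 - 5/8

The variance V(t) = Var(X_t) satisfies V'(t) = 2 a V(t) + c^2 with V(0) = 0 (drift coefficient is linear in X, diffusion is constant). With a = 4, c = sqrt(5), the solution is
  V(t) = (c^2 / (2 a)) * (exp(2 a t) - 1)
       = (sqrt(5)^2 / (2*4)) * (exp(8 t) - 1)
       = 5*exp(8*t)/8 - 5/8.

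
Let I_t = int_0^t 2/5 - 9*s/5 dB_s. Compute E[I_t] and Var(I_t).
E[I_t] = 0; Var(I_t) = t*(27*t^2 - 18*t + 4)/25

The Itô integral of a deterministic integrand f(s) has mean 0 because each increment f(s) * (B_{s+ds} - B_s) has mean 0. By the Itô isometry:
  Var( int_0^t f(s) dB_s ) = E[ (int_0^t f(s) dB_s)^2 ] = int_0^t f(s)^2 ds.
Here f(s) = 2/5 - 9*s/5, so f(s)^2 = (9*s - 2)^2/25. Integrate:
  int_0^t ((9*s - 2)^2/25) ds = t*(27*t^2 - 18*t + 4)/25.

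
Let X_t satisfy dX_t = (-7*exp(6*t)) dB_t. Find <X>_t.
<X>_t = 49*exp(12*t)/12 - 49/12

For an Itô process dX_t = a(t) dt + b(t) dB_t, the quadratic variation is <X>_t = int_0^t b(s)^2 ds (the drift term does not contribute). Here b(s) = -7*exp(6*s), so
  b(s)^2 = 49*exp(12*s).
Integrating from 0 to t:
  <X>_t = int_0^t (49*exp(12*s)) ds = 49*exp(12*t)/12 - 49/12.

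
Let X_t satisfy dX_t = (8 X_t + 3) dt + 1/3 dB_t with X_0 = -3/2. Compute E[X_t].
E[X_t] = -9*exp(8*t)/8 - 3/8

Taking expectations and using E[dB_t] = 0, the mean m(t) = E[X_t] satisfies the ODE m'(t) = a m(t) + b with m(0) = x_0. With a = 8, b = 3, x_0 = -3/2, the solution is
  m(t) = x_0 * exp(a t) + (b/a) * (exp(a t) - 1)
       = (-3/2) * exp(8 t) + (3/8) * (exp(8 t) - 1)
       = -9*exp(8*t)/8 - 3/8.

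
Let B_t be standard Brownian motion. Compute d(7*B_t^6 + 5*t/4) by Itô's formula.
d(7*B_t^6 + 5*t/4) = (105*B_t^4 + 5/4) dt + (42*B_t^5) dB_t

Itô's formula for f(t, x): d f(t, B_t) = (f_t + (1/2) f_xx) dt + f_x dB_t. Compute partials of f(t, x) = 5*t/4 + 7*x^6:
  f_t(t,x)  = 5/4
  f_x(t,x)  = 42*x^5
  f_xx(t,x) = 210*x^4
Assemble drift = f_t + (1/2) f_xx = 105*x^4 + 5/4 and diffusion = f_x = 42*x^5. Substituting x = B_t:
  d(7*B_t^6 + 5*t/4) = (105*B_t^4 + 5/4) dt + (42*B_t^5) dB_t.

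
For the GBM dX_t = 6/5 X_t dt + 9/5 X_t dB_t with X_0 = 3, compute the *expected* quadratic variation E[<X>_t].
E[<X>_t] = 243*exp(141*t/25)/47 - 243/47

<X>_t = int_0^t ((9/5) * X_s)^2 ds. Taking expectation inside the integral: E[<X>_t] = (9/5)^2 * int_0^t E[X_s^2] ds. For GBM, E[X_s^2] = x_0^2 * exp((2 mu + sigma^2) s). Integrating:
  E[<X>_t] = (9/5)^2 * 3^2 * (exp((2*(6/5) + (9/5)^2) t) - 1) / (2*(6/5) + (9/5)^2)
           = (9/5)^2 * 3^2 * (exp((141/25) t) - 1) / (141/25) = 243*exp(141*t/25)/47 - 243/47.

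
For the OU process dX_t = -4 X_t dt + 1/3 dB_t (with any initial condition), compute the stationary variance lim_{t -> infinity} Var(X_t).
lim Var(X_t) = 1/72

The OU SDE dX = -theta X dt + sigma dB admits the integrating factor exp(theta t): d(exp(theta t) X_t) = sigma exp(theta t) dB_t. Integrating from 0 to t gives X_t = x_0 * exp(-theta t) + sigma * int_0^t exp(-theta (t-s)) dB_s for any initial x_0. The Itô integral has variance (by the Itô isometry) sigma^2 * int_0^t exp(-2 theta (t - s)) ds = sigma^2 * (1 - exp(-2 theta t)) / (2 theta), independent of x_0.
With theta = 4, sigma = 1/3:
  Var(X_t) = (1/3)^2 * (1 - exp(-2*4 t)) / (2 * 4) = 1/72 - exp(-8*t)/72.
As t -> infinity, exp(-2*4 t) -> 0, so the stationary variance is sigma^2 / (2 theta) = 1/72.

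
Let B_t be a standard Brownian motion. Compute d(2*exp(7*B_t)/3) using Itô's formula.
d(2*exp(7*B_t)/3) = (49*exp(7*B_t)/3) dt + (14*exp(7*B_t)/3) dB_t

Itô's formula for f(B_t) gives d f(B_t) = f'(B_t) dB_t + (1/2) f''(B_t) dt. Compute derivatives of f(x) = 2*exp(7*x)/3:
  f'(x)  = 14*exp(7*x)/3
  f''(x) = 98*exp(7*x)/3
Substitute x = B_t and multiply the f'' term by 1/2:
  drift     = (1/2) * (98*exp(7*x)/3) evaluated at B_t = 49*exp(7*B_t)/3
  diffusion = (14*exp(7*x)/3) evaluated at B_t = 14*exp(7*B_t)/3
Therefore d(2*exp(7*B_t)/3) = (49*exp(7*B_t)/3) dt + (14*exp(7*B_t)/3) dB_t.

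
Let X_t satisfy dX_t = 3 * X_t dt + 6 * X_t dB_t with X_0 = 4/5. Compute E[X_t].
E[X_t] = 4*exp(3*t)/5

For GBM dX = mu X dt + sigma X dB with X_0 = x_0, apply Itô to Y = log X: dY = (mu - sigma^2/2) dt + sigma dB, so Y_t = log(x_0) + (mu - sigma^2/2) t + sigma B_t and hence X_t = x_0 * exp((mu - sigma^2/2) t + sigma B_t).
With mu = 3, sigma = 6, x_0 = 4/5, this gives:
  X_t = 4/5 * exp((-15) * t + (6) * B_t).
Since sigma*B_t ~ Normal(0, sigma^2 t), E[exp(sigma*B_t)] = exp(sigma^2 t / 2); so E[X_t] = x_0 * exp((mu - sigma^2/2) t) * exp(sigma^2 t / 2) = x_0 * exp(mu t) = 4*exp(3*t)/5.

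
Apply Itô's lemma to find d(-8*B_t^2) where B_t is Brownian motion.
d(-8*B_t^2) = (-8) dt + (-16*B_t) dB_t

Itô's formula for f(B_t) gives d f(B_t) = f'(B_t) dB_t + (1/2) f''(B_t) dt. Compute derivatives of f(x) = -8*x^2:
  f'(x)  = -16*x
  f''(x) = -16
Substitute x = B_t and multiply the f'' term by 1/2:
  drift     = (1/2) * (-16) evaluated at B_t = -8
  diffusion = (-16*x) evaluated at B_t = -16*B_t
Therefore d(-8*B_t^2) = (-8) dt + (-16*B_t) dB_t.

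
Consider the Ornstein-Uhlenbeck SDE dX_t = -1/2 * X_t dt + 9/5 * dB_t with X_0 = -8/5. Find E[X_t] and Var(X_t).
E[X_t] = -8*exp(-t/2)/5; Var(X_t) = 81/25 - 81*exp(-t)/25

The OU SDE dX = -theta X dt + sigma dB admits the integrating factor exp(theta t): d(exp(theta t) X_t) = sigma exp(theta t) dB_t. Integrating from 0 to t:
  X_t = x_0 * exp(-theta t) + sigma * int_0^t exp(-theta (t-s)) dB_s.
The Itô integral has mean 0 and (by the Itô isometry) variance sigma^2 * int_0^t exp(-2 theta (t - s)) ds = sigma^2 * (1 - exp(-2 theta t)) / (2 theta).
With theta = 1/2, sigma = 9/5, x_0 = -8/5:
  E[X_t] = -8/5 * exp(-1/2 t) = -8*exp(-t/2)/5
  Var(X_t) = (9/5)^2 * (1 - exp(-2*1/2 t)) / (2 * 1/2) = 81/25 - 81*exp(-t)/25.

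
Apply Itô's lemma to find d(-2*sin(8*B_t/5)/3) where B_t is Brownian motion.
d(-2*sin(8*B_t/5)/3) = (64*sin(8*B_t/5)/75) dt + (-16*cos(8*B_t/5)/15) dB_t

Itô's formula for f(B_t) gives d f(B_t) = f'(B_t) dB_t + (1/2) f''(B_t) dt. Compute derivatives of f(x) = -2*sin(8*x/5)/3:
  f'(x)  = -16*cos(8*x/5)/15
  f''(x) = 128*sin(8*x/5)/75
Substitute x = B_t and multiply the f'' term by 1/2:
  drift     = (1/2) * (128*sin(8*x/5)/75) evaluated at B_t = 64*sin(8*B_t/5)/75
  diffusion = (-16*cos(8*x/5)/15) evaluated at B_t = -16*cos(8*B_t/5)/15
Therefore d(-2*sin(8*B_t/5)/3) = (64*sin(8*B_t/5)/75) dt + (-16*cos(8*B_t/5)/15) dB_t.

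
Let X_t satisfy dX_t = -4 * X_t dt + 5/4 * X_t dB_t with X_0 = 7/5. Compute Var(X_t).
Var(X_t) = (49*exp(25*t/16) - 49)*exp(-8*t)/25

For GBM dX = mu X dt + sigma X dB with X_0 = x_0, apply Itô to Y = log X: dY = (mu - sigma^2/2) dt + sigma dB, so Y_t = log(x_0) + (mu - sigma^2/2) t + sigma B_t and hence X_t = x_0 * exp((mu - sigma^2/2) t + sigma B_t).
With mu = -4, sigma = 5/4, x_0 = 7/5, this gives:
  X_t = 7/5 * exp((-153/32) * t + (5/4) * B_t).
Since sigma*B_t ~ Normal(0, sigma^2 t), E[exp(sigma*B_t)] = exp(sigma^2 t / 2); so E[X_t] = x_0 * exp((mu - sigma^2/2) t) * exp(sigma^2 t / 2) = x_0 * exp(mu t) = 7*exp(-4*t)/5.
Var(X_t) = E[X_t^2] - (E[X_t])^2 = x_0^2 * exp(2 mu t) * (exp(sigma^2 t) - 1) = (49*exp(25*t/16) - 49)*exp(-8*t)/25.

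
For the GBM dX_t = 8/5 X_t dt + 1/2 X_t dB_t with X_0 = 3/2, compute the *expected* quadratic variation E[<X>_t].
E[<X>_t] = 15*exp(69*t/20)/92 - 15/92

<X>_t = int_0^t ((1/2) * X_s)^2 ds. Taking expectation inside the integral: E[<X>_t] = (1/2)^2 * int_0^t E[X_s^2] ds. For GBM, E[X_s^2] = x_0^2 * exp((2 mu + sigma^2) s). Integrating:
  E[<X>_t] = (1/2)^2 * (3/2)^2 * (exp((2*(8/5) + (1/2)^2) t) - 1) / (2*(8/5) + (1/2)^2)
           = (1/2)^2 * (3/2)^2 * (exp((69/20) t) - 1) / (69/20) = 15*exp(69*t/20)/92 - 15/92.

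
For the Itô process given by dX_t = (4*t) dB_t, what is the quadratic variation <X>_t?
<X>_t = 16*t^3/3

For an Itô process dX_t = a(t) dt + b(t) dB_t, the quadratic variation is <X>_t = int_0^t b(s)^2 ds (the drift term does not contribute). Here b(s) = 4*s, so
  b(s)^2 = 16*s^2.
Integrating from 0 to t:
  <X>_t = int_0^t (16*s^2) ds = 16*t^3/3.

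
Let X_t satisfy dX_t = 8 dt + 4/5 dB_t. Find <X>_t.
<X>_t = 16*t/25

For an Itô process dX_t = a(t) dt + b(t) dB_t, the quadratic variation is <X>_t = int_0^t b(s)^2 ds (the drift term does not contribute). Here b(s) = 4/5, so
  b(s)^2 = 16/25.
Integrating from 0 to t:
  <X>_t = int_0^t (16/25) ds = 16*t/25.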